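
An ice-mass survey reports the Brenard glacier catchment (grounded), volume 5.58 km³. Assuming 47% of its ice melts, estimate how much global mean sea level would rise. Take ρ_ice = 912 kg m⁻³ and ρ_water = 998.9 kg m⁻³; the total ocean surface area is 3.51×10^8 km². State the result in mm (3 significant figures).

≈ 6.82×10^-3 mm

Brenard: 0.47 × 5.58 km³ × (912/998.9) = 2.394 km³ of water.
Spread over 3.51×10^14 m² of ocean, Δh = 2.394×10^9 / 3.51×10^14 = 6.82×10^-6 m = 6.82×10^-3 mm.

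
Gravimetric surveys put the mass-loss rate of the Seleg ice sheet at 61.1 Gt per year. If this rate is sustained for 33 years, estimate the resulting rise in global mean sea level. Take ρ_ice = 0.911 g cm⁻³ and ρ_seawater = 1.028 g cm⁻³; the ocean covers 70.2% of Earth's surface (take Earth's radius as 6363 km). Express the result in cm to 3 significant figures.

≈ 0.549 cm

Total mass lost = 61.1 Gt/yr × 33 yr = 2016 Gt = 2.016×10^15 kg.
ρ_w = 1.028 g cm⁻³ = 1028 kg m⁻³, so water volume = 2.016×10^15 / 1028 = 1.961×10^12 m³.
Δh = 1.961×10^12 / 3.57×10^14 = 5.49×10^-3 m = 0.549 cm.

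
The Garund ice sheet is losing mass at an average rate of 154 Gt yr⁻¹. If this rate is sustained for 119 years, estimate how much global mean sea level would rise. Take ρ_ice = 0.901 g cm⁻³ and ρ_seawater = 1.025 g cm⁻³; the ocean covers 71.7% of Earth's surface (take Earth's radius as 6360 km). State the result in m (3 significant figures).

≈ 0.0491 m

Total mass lost = 154 Gt/yr × 119 yr = 1.833×10^4 Gt = 1.833×10^16 kg.
ρ_w = 1.025 g cm⁻³ = 1025 kg m⁻³, so water volume = 1.833×10^16 / 1025 = 1.788×10^13 m³.
Δh = 1.788×10^13 / 3.64×10^14 = 0.0491 m.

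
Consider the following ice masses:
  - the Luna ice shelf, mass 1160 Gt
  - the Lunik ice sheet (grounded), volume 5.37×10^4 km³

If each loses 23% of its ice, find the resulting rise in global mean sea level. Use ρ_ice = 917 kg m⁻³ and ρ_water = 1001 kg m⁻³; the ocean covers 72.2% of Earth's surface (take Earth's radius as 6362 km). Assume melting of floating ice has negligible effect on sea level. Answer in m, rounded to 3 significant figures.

≈ 0.0308 m

The Luna ice shelf is floating and already displaces its own weight of water, so its melt adds essentially nothing to sea level.
Lunik: 0.23 × 5.37×10^4 km³ × (917/1001) = 1.131×10^4 km³ of water.
Total added water ≈ 1.131×10^13 m³ over 3.67×10^14 m² → Δh = 0.0308 m.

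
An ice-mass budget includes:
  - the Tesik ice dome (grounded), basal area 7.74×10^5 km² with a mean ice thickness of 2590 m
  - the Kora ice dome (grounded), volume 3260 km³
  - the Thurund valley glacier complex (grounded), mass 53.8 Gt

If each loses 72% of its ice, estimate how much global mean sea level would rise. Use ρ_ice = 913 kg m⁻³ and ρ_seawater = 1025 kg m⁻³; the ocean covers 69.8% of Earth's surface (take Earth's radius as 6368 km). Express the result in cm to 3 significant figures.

Tesik: ice volume = 7.74×10^5 km² × 2590 m = 2.005×10^6 km³; 0.72 × 2.005×10^6 × (913/1025) = 1.286×10^6 km³ of water.
Kora: 0.72 × 3260 km³ × (913/1025) = 2091 km³ of water.
Thurund: 0.72 × 53.8 Gt = 3.874×10^13 kg; dividing by ρ_w = 1025 kg m⁻³ gives 3.779×10^10 m³ of water.
Total added water ≈ 1.288×10^15 m³ over 3.56×10^14 m² → Δh = 3.62 m = 362 cm.

≈ 362 cm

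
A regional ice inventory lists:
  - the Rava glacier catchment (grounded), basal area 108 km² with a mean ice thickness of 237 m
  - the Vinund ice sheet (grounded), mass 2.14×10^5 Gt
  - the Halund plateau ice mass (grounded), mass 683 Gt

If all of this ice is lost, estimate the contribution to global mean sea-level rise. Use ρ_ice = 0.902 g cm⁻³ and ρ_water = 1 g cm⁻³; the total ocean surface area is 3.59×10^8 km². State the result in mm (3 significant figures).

Rava: ice volume = 108 km² × 237 m = 25.60 km³; 25.60 × (902/1000) = 23.09 km³ of water.
Vinund: 2.14×10^5 Gt = 2.140×10^17 kg; dividing by ρ_w = 1 g cm⁻³ = 1000 kg m⁻³ gives 2.140×10^14 m³ of water.
Halund: 683 Gt = 6.830×10^14 kg; dividing by ρ_w = 1000 kg m⁻³ gives 6.830×10^11 m³ of water.
Total added water ≈ 2.147×10^14 m³ over 3.59×10^14 m² → Δh = 0.598 m = 598 mm.

≈ 598 mm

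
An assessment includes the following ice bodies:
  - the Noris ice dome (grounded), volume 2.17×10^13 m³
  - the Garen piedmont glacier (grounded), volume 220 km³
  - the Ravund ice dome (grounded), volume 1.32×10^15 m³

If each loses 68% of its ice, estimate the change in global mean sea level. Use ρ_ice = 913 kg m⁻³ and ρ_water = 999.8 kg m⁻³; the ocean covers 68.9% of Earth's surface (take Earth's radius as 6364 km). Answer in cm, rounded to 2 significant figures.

≈ 240 cm

Noris: 0.68 × 2.17×10^13 m³ × (913/999.8) = 1.347×10^13 m³ of water.
Garen: 0.68 × 220 km³ × (913/999.8) = 136.6 km³ of water.
Ravund: 0.68 × 1.32×10^15 m³ × (913/999.8) = 8.197×10^14 m³ of water.
Total added water ≈ 8.333×10^14 m³ over 3.51×10^14 m² → Δh = 2.38 m = 240 cm.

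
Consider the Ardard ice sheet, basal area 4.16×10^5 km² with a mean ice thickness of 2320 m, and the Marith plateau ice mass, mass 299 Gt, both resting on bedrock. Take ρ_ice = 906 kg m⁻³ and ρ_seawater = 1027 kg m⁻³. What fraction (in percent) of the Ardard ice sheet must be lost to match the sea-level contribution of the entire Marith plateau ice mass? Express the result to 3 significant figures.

Equal sea-level rise means equal mass of meltwater, i.e. equal mass of ice lost.
Ice mass of Marith: 2.990×10^14 kg; ice mass of Ardard: 8.744×10^17 kg.
Fraction required = 2.990×10^14 / 8.744×10^17 = 3.42×10^-4 → 0.0342 %.

≈ 0.0342 %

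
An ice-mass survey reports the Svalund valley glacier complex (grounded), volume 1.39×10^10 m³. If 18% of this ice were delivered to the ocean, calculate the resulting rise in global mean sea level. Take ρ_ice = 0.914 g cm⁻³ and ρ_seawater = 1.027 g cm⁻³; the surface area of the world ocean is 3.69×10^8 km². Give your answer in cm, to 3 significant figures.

Svalund: 0.18 × 1.39×10^10 m³ × (914/1027) = 2.227×10^9 m³ of water.
Spread over 3.69×10^14 m² of ocean, Δh = 2.227×10^9 / 3.69×10^14 = 6.03×10^-6 m = 6.03×10^-4 cm.

≈ 6.03×10^-4 cm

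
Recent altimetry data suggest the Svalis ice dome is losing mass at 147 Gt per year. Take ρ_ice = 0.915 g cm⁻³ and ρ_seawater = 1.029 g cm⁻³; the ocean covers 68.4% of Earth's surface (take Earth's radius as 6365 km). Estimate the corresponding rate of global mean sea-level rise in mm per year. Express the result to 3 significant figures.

≈ 0.410 mm/yr

ρ_w = 1.029 g cm⁻³ = 1029 kg m⁻³. Annual water volume added = 147 Gt / ρ_w = 1.470×10^14 kg / 1029 kg m⁻³ = 1.429×10^11 m³.
Δh per year = 1.429×10^11 / 3.48×10^14 = 4.10×10^-4 m = 0.410 mm.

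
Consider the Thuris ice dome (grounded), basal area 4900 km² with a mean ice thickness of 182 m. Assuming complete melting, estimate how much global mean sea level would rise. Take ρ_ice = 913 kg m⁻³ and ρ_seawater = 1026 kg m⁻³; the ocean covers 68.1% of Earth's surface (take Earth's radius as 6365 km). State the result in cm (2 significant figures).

Thuris: ice volume = 4900 km² × 182 m = 891.8 km³; 891.8 × (913/1026) = 793.6 km³ of water.
Spread over 3.47×10^14 m² of ocean, Δh = 7.936×10^11 / 3.47×10^14 = 2.29×10^-3 m = 0.23 cm.

≈ 0.23 cm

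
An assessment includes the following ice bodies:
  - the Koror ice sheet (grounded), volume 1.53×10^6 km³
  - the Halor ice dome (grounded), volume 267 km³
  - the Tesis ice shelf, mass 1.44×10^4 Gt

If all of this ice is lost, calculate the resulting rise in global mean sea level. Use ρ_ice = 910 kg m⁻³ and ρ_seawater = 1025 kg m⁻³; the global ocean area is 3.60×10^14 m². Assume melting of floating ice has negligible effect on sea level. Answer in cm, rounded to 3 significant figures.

≈ 377 cm

Koror: 1.53×10^6 km³ × (910/1025) = 1.358×10^6 km³ of water.
Halor: 267 km³ × (910/1025) = 237.0 km³ of water.
The Tesis ice shelf is floating and already displaces its own weight of water, so its melt adds essentially nothing to sea level.
Total added water ≈ 1.359×10^15 m³ over 3.60×10^14 m² → Δh = 3.77 m = 377 cm.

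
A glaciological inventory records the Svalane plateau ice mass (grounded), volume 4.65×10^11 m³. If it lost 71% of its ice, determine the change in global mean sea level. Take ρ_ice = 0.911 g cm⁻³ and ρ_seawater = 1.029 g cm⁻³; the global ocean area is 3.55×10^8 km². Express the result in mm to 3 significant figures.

Svalane: 0.71 × 4.65×10^11 m³ × (911/1029) = 2.923×10^11 m³ of water.
Spread over 3.55×10^14 m² of ocean, Δh = 2.923×10^11 / 3.55×10^14 = 8.23×10^-4 m = 0.823 mm.

≈ 0.823 mm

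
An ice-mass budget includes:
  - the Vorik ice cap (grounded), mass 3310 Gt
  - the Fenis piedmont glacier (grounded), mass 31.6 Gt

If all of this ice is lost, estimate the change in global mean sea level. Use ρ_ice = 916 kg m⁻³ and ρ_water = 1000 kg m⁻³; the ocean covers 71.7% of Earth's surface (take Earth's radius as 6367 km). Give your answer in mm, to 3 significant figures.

Vorik: 3310 Gt = 3.310×10^15 kg; dividing by ρ_w = 1000 kg m⁻³ gives 3.310×10^12 m³ of water.
Fenis: 31.6 Gt = 3.160×10^13 kg; dividing by ρ_w = 1000 kg m⁻³ gives 3.160×10^10 m³ of water.
Total added water ≈ 3.342×10^12 m³ over 3.65×10^14 m² → Δh = 9.15×10^-3 m = 9.15 mm.

≈ 9.15 mm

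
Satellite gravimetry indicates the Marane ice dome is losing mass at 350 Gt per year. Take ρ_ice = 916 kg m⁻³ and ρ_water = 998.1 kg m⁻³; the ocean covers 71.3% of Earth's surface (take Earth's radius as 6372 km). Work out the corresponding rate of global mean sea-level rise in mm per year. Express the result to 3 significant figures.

ρ_w = 998.1 kg m⁻³. Annual water volume added = 350 Gt / ρ_w = 3.500×10^14 kg / 998.1 kg m⁻³ = 3.507×10^11 m³.
Δh per year = 3.507×10^11 / 3.64×10^14 = 9.64×10^-4 m = 0.964 mm.

≈ 0.964 mm/yr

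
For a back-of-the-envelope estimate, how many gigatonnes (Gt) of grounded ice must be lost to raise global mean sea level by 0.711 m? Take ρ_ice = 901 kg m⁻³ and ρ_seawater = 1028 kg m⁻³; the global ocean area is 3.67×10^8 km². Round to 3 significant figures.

≈ 2.68×10^5 Gt

Required water volume = Δh × A = 0.711 m × 3.67×10^14 m² = 2.609×10^14 m³.
ρ_w = 1028 kg m⁻³, so the mass of water = 2.609×10^14 m³ × 1028 kg m⁻³ = 2.682×10^17 kg = 2.68×10^5 Gt (and the same mass of ice, by conservation).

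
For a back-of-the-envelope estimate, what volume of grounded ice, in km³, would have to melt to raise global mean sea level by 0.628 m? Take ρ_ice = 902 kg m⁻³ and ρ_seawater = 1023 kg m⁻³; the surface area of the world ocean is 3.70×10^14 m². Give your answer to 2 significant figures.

Required water volume = Δh × A = 0.628 m × 3.70×10^14 m² = 2.324×10^14 m³ = 2.324×10^5 km³.
Ice volume = water volume × ρ_w/ρ_ice = 2.324×10^5 × 1023/902 = 2.6×10^5 km³.

≈ 2.6×10^5 km³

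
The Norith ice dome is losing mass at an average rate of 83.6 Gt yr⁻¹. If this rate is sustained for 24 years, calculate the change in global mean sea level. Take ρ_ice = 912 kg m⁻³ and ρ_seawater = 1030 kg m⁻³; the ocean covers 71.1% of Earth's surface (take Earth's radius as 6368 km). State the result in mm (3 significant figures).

Total mass lost = 83.6 Gt/yr × 24 yr = 2006 Gt = 2.006×10^15 kg.
ρ_w = 1030 kg m⁻³, so water volume = 2.006×10^15 / 1030 = 1.948×10^12 m³.
Δh = 1.948×10^12 / 3.62×10^14 = 5.38×10^-3 m = 5.38 mm.

≈ 5.38 mm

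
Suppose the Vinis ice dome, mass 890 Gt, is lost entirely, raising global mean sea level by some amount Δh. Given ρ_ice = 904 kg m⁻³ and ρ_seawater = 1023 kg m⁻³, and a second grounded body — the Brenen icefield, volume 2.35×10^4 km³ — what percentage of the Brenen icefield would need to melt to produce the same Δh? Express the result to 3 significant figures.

≈ 4.19 %

Equal sea-level rise means equal mass of meltwater, i.e. equal mass of ice lost.
Ice mass of Vinis: 8.900×10^14 kg; ice mass of Brenen: 2.124×10^16 kg.
Fraction required = 8.900×10^14 / 2.124×10^16 = 0.0419 → 4.19 %.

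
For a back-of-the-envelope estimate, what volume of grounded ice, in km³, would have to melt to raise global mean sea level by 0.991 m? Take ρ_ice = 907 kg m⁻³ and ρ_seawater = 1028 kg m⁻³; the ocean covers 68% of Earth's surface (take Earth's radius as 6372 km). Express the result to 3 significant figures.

≈ 3.90×10^5 km³

Required water volume = Δh × A = 0.991 m × 3.47×10^14 m² = 3.438×10^14 m³ = 3.438×10^5 km³.
Ice volume = water volume × ρ_w/ρ_ice = 3.438×10^5 × 1028/907 = 3.90×10^5 km³.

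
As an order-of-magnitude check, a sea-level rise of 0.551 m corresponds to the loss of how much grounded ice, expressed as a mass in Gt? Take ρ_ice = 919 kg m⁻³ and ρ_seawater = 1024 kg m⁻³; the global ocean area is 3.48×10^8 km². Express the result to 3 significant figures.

Required water volume = Δh × A = 0.551 m × 3.48×10^14 m² = 1.917×10^14 m³.
ρ_w = 1024 kg m⁻³, so the mass of water = 1.917×10^14 m³ × 1024 kg m⁻³ = 1.963×10^17 kg = 1.96×10^5 Gt (and the same mass of ice, by conservation).

≈ 1.96×10^5 Gt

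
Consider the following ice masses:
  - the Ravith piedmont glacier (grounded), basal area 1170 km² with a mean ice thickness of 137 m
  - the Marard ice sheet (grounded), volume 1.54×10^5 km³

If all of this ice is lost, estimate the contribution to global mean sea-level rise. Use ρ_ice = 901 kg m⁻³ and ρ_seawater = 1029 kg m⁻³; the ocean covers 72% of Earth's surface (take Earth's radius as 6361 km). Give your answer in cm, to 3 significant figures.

≈ 36.9 cm

Ravith: ice volume = 1170 km² × 137 m = 160.3 km³; 160.3 × (901/1029) = 140.4 km³ of water.
Marard: 1.54×10^5 km³ × (901/1029) = 1.348×10^5 km³ of water.
Total added water ≈ 1.350×10^14 m³ over 3.66×10^14 m² → Δh = 0.369 m = 36.9 cm.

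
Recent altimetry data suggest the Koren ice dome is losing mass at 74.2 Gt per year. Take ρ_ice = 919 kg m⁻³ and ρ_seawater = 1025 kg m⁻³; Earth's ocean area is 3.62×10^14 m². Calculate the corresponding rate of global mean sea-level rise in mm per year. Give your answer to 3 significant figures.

≈ 0.200 mm/yr

ρ_w = 1025 kg m⁻³. Annual water volume added = 74.2 Gt / ρ_w = 7.420×10^13 kg / 1025 kg m⁻³ = 7.239×10^10 m³.
Δh per year = 7.239×10^10 / 3.62×10^14 = 2.00×10^-4 m = 0.200 mm.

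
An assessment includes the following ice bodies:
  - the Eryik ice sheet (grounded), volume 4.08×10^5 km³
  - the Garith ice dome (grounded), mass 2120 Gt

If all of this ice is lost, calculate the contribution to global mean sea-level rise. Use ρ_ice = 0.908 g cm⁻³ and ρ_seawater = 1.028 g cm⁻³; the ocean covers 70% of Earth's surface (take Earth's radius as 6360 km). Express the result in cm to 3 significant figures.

Eryik: 4.08×10^5 km³ × (908/1028) = 3.604×10^5 km³ of water.
Garith: 2120 Gt = 2.120×10^15 kg; dividing by ρ_w = 1.028 g cm⁻³ = 1028 kg m⁻³ gives 2.062×10^12 m³ of water.
Total added water ≈ 3.624×10^14 m³ over 3.56×10^14 m² → Δh = 1.02 m = 102 cm.

≈ 102 cm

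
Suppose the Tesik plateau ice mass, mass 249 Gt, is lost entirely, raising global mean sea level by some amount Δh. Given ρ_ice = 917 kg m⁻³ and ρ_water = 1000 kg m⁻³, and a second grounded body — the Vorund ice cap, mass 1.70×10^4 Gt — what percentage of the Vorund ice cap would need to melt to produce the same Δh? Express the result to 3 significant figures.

≈ 1.46 %

Equal sea-level rise means equal mass of meltwater, i.e. equal mass of ice lost.
Ice mass of Tesik: 2.490×10^14 kg; ice mass of Vorund: 1.700×10^16 kg.
Fraction required = 2.490×10^14 / 1.700×10^16 = 0.0146 → 1.46 %.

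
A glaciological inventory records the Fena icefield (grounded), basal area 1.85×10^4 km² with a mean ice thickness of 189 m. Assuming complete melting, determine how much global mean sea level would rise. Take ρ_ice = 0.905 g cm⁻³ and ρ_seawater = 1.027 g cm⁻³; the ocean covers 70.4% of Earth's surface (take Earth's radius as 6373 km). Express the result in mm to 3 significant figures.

≈ 8.58 mm

Fena: ice volume = 1.85×10^4 km² × 189 m = 3496 km³; 3496 × (905/1027) = 3081 km³ of water.
Spread over 3.59×10^14 m² of ocean, Δh = 3.081×10^12 / 3.59×10^14 = 8.58×10^-3 m = 8.58 mm.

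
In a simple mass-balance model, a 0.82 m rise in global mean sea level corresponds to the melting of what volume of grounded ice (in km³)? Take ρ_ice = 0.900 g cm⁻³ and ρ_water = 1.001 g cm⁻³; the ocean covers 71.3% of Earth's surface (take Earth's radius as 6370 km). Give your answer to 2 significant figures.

Required water volume = Δh × A = 0.82 m × 3.64×10^14 m² = 2.981×10^14 m³ = 2.981×10^5 km³.
Ice volume = water volume × ρ_w/ρ_ice = 2.981×10^5 × 1001/900 = 3.3×10^5 km³.

≈ 3.3×10^5 km³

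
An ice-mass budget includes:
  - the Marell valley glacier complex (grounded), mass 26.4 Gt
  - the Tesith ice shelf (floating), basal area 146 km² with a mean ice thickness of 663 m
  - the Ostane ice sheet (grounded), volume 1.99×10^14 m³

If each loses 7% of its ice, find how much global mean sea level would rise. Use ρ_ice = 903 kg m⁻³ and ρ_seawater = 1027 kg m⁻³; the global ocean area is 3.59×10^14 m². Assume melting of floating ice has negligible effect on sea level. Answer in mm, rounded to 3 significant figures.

Marell: 0.07 × 26.4 Gt = 1.848×10^12 kg; dividing by ρ_w = 1027 kg m⁻³ gives 1.799×10^9 m³ of water.
The Tesith ice shelf is floating and already displaces its own weight of water, so its melt adds essentially nothing to sea level.
Ostane: 0.07 × 1.99×10^14 m³ × (903/1027) = 1.225×10^13 m³ of water.
Total added water ≈ 1.225×10^13 m³ over 3.59×10^14 m² → Δh = 0.0341 m = 34.1 mm.

≈ 34.1 mm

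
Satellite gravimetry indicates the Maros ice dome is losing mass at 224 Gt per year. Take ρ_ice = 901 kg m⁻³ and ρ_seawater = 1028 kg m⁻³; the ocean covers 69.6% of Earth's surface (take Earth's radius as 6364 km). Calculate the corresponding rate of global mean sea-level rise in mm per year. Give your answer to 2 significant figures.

≈ 0.62 mm/yr

ρ_w = 1028 kg m⁻³. Annual water volume added = 224 Gt / ρ_w = 2.240×10^14 kg / 1028 kg m⁻³ = 2.179×10^11 m³.
Δh per year = 2.179×10^11 / 3.54×10^14 = 6.15×10^-4 m = 0.62 mm.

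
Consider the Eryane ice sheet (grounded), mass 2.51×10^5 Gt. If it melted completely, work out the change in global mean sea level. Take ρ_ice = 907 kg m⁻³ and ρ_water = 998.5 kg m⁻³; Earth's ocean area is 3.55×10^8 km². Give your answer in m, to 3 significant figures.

≈ 0.708 m

Eryane: 2.51×10^5 Gt = 2.510×10^17 kg; dividing by ρ_w = 998.5 kg m⁻³ gives 2.514×10^14 m³ of water.
Spread over 3.55×10^14 m² of ocean, Δh = 2.514×10^14 / 3.55×10^14 = 0.708 m.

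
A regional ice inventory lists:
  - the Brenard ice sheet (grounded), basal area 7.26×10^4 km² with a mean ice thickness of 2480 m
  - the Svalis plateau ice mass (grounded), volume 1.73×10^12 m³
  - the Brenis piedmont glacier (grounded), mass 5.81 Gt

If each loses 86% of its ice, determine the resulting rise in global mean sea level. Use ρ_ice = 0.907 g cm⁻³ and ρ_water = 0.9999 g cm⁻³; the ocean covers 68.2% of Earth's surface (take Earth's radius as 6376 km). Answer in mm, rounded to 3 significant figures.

≈ 407 mm

Brenard: ice volume = 7.26×10^4 km² × 2480 m = 1.800×10^5 km³; 0.86 × 1.800×10^5 × (907/999.9) = 1.405×10^5 km³ of water.
Svalis: 0.86 × 1.73×10^12 m³ × (907/999.9) = 1.350×10^12 m³ of water.
Brenis: 0.86 × 5.81 Gt = 4.997×10^12 kg; dividing by ρ_w = 0.9999 g cm⁻³ = 999.9 kg m⁻³ gives 4.997×10^9 m³ of water.
Total added water ≈ 1.418×10^14 m³ over 3.48×10^14 m² → Δh = 0.407 m = 407 mm.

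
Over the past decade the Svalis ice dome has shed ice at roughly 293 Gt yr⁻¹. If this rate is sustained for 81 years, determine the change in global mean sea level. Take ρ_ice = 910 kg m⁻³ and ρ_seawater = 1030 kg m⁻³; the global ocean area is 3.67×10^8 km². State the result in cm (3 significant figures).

≈ 6.28 cm

Total mass lost = 293 Gt/yr × 81 yr = 2.373×10^4 Gt = 2.373×10^16 kg.
ρ_w = 1030 kg m⁻³, so water volume = 2.373×10^16 / 1030 = 2.304×10^13 m³.
Δh = 2.304×10^13 / 3.67×10^14 = 0.0628 m = 6.28 cm.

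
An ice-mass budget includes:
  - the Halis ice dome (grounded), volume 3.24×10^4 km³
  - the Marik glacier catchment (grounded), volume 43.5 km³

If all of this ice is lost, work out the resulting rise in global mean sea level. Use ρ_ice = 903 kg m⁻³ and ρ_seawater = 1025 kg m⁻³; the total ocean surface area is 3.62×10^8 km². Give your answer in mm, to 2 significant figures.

≈ 79 mm

Halis: 3.24×10^4 km³ × (903/1025) = 2.854×10^4 km³ of water.
Marik: 43.5 km³ × (903/1025) = 38.32 km³ of water.
Total added water ≈ 2.858×10^13 m³ over 3.62×10^14 m² → Δh = 0.0790 m = 79 mm.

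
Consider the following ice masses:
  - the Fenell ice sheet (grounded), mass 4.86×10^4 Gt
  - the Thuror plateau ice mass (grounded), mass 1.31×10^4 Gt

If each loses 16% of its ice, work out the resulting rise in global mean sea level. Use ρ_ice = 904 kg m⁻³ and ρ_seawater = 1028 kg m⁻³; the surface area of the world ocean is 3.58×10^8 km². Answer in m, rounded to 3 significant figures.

Fenell: 0.16 × 4.86×10^4 Gt = 7.776×10^15 kg; dividing by ρ_w = 1028 kg m⁻³ gives 7.564×10^12 m³ of water.
Thuror: 0.16 × 1.31×10^4 Gt = 2.096×10^15 kg; dividing by ρ_w = 1028 kg m⁻³ gives 2.039×10^12 m³ of water.
Total added water ≈ 9.603×10^12 m³ over 3.58×10^14 m² → Δh = 0.0268 m.

≈ 0.0268 m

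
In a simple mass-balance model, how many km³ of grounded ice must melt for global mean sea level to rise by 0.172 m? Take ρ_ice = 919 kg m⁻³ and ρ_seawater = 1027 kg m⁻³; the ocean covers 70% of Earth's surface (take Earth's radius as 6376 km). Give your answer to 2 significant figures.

≈ 6.9×10^4 km³

Required water volume = Δh × A = 0.172 m × 3.58×10^14 m² = 6.151×10^13 m³ = 6.151×10^4 km³.
Ice volume = water volume × ρ_w/ρ_ice = 6.151×10^4 × 1027/919 = 6.9×10^4 km³.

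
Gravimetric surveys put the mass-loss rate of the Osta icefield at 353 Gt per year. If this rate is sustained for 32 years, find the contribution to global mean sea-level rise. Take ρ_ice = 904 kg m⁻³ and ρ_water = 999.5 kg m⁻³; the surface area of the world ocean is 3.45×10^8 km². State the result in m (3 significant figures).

≈ 0.0328 m

Total mass lost = 353 Gt/yr × 32 yr = 1.130×10^4 Gt = 1.130×10^16 kg.
ρ_w = 999.5 kg m⁻³, so water volume = 1.130×10^16 / 999.5 = 1.130×10^13 m³.
Δh = 1.130×10^13 / 3.45×10^14 = 0.0328 m.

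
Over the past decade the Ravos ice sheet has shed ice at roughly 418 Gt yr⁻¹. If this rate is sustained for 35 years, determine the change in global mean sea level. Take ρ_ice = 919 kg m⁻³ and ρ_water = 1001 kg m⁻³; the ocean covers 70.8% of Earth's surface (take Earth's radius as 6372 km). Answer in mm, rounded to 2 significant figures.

≈ 40 mm

Total mass lost = 418 Gt/yr × 35 yr = 1.463×10^4 Gt = 1.463×10^16 kg.
ρ_w = 1001 kg m⁻³, so water volume = 1.463×10^16 / 1001 = 1.462×10^13 m³.
Δh = 1.462×10^13 / 3.61×10^14 = 0.0405 m = 40 mm.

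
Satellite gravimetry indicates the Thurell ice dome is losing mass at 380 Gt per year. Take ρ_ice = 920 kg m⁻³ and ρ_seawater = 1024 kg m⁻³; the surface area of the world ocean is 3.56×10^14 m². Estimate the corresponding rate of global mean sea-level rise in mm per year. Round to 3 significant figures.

ρ_w = 1024 kg m⁻³. Annual water volume added = 380 Gt / ρ_w = 3.800×10^14 kg / 1024 kg m⁻³ = 3.711×10^11 m³.
Δh per year = 3.711×10^11 / 3.56×10^14 = 1.04×10^-3 m = 1.04 mm.

≈ 1.04 mm/yr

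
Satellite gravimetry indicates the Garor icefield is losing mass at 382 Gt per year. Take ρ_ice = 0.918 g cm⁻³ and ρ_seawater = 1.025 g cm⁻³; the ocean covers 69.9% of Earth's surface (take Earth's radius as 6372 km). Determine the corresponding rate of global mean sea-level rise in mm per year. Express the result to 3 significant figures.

ρ_w = 1.025 g cm⁻³ = 1025 kg m⁻³. Annual water volume added = 382 Gt / ρ_w = 3.820×10^14 kg / 1025 kg m⁻³ = 3.727×10^11 m³.
Δh per year = 3.727×10^11 / 3.57×10^14 = 1.04×10^-3 m = 1.04 mm.

≈ 1.04 mm/yr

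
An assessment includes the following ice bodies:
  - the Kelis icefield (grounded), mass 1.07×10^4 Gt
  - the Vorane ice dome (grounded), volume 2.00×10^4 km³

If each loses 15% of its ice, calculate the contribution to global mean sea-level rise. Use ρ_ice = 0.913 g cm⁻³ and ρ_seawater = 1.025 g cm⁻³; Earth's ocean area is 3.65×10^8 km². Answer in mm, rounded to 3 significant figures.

Kelis: 0.15 × 1.07×10^4 Gt = 1.605×10^15 kg; dividing by ρ_w = 1.025 g cm⁻³ = 1025 kg m⁻³ gives 1.566×10^12 m³ of water.
Vorane: 0.15 × 2.00×10^4 km³ × (913/1025) = 2672 km³ of water.
Total added water ≈ 4.238×10^12 m³ over 3.65×10^14 m² → Δh = 0.0116 m = 11.6 mm.

≈ 11.6 mm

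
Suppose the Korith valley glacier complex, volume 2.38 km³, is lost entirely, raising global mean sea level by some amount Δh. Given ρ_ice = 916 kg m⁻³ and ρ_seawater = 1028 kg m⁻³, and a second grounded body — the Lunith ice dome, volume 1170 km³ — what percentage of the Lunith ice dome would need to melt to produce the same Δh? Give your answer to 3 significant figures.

Equal sea-level rise means equal mass of meltwater, i.e. equal mass of ice lost.
Ice mass of Korith: 2.180×10^12 kg; ice mass of Lunith: 1.072×10^15 kg.
Fraction required = 2.180×10^12 / 1.072×10^15 = 2.03×10^-3 → 0.203 %.

≈ 0.203 %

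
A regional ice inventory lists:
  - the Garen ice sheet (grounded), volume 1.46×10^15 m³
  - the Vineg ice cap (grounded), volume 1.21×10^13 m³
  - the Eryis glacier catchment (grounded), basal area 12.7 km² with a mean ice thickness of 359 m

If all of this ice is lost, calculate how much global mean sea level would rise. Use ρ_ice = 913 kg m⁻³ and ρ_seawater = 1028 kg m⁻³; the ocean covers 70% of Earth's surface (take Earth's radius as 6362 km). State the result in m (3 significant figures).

Garen: 1.46×10^15 m³ × (913/1028) = 1.297×10^15 m³ of water.
Vineg: 1.21×10^13 m³ × (913/1028) = 1.075×10^13 m³ of water.
Eryis: ice volume = 12.7 km² × 359 m = 4.559 km³; 4.559 × (913/1028) = 4.049 km³ of water.
Total added water ≈ 1.307×10^15 m³ over 3.56×10^14 m² → Δh = 3.67 m.

≈ 3.67 m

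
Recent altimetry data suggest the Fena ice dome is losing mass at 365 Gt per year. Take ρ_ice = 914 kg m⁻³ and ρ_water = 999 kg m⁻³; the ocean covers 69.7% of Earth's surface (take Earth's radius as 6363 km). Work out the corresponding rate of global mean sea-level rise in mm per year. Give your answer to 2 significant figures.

ρ_w = 999 kg m⁻³. Annual water volume added = 365 Gt / ρ_w = 3.650×10^14 kg / 999 kg m⁻³ = 3.654×10^11 m³.
Δh per year = 3.654×10^11 / 3.55×10^14 = 1.03×10^-3 m = 1.0 mm.

≈ 1.0 mm/yr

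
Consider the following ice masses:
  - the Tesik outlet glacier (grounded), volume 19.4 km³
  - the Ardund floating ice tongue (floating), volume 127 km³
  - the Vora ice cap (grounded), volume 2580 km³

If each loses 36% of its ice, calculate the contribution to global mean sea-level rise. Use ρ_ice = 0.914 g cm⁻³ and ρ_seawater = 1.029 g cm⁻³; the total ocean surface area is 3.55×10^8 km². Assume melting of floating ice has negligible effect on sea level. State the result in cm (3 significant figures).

≈ 0.234 cm

Tesik: 0.36 × 19.4 km³ × (914/1029) = 6.203 km³ of water.
The Ardund floating ice tongue is floating and already displaces its own weight of water, so its melt adds essentially nothing to sea level.
Vora: 0.36 × 2580 km³ × (914/1029) = 825.0 km³ of water.
Total added water ≈ 8.312×10^11 m³ over 3.55×10^14 m² → Δh = 2.34×10^-3 m = 0.234 cm.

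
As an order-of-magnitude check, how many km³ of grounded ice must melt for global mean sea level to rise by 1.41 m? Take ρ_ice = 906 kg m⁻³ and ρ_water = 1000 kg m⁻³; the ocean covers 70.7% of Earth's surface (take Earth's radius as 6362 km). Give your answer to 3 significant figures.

≈ 5.60×10^5 km³

Required water volume = Δh × A = 1.41 m × 3.60×10^14 m² = 5.070×10^14 m³ = 5.070×10^5 km³.
Ice volume = water volume × ρ_w/ρ_ice = 5.070×10^5 × 1000/906 = 5.60×10^5 km³.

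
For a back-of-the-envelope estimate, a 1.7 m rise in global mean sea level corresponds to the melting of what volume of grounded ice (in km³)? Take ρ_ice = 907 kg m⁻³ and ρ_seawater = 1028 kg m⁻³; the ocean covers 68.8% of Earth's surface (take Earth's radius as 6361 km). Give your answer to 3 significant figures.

Required water volume = Δh × A = 1.7 m × 3.50×10^14 m² = 5.947×10^14 m³ = 5.947×10^5 km³.
Ice volume = water volume × ρ_w/ρ_ice = 5.947×10^5 × 1028/907 = 6.74×10^5 km³.

≈ 6.74×10^5 km³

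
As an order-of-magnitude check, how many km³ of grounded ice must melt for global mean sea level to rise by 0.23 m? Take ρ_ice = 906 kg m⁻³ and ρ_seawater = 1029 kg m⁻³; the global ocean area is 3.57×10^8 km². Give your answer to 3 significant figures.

≈ 9.33×10^4 km³

Required water volume = Δh × A = 0.23 m × 3.57×10^14 m² = 8.211×10^13 m³ = 8.211×10^4 km³.
Ice volume = water volume × ρ_w/ρ_ice = 8.211×10^4 × 1029/906 = 9.33×10^4 km³.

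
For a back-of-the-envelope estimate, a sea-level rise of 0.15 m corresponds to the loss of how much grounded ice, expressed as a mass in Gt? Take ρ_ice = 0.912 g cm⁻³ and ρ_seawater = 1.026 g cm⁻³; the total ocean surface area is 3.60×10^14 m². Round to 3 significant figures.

Required water volume = Δh × A = 0.15 m × 3.60×10^14 m² = 5.400×10^13 m³.
ρ_w = 1.026 g cm⁻³ = 1026 kg m⁻³, so the mass of water = 5.400×10^13 m³ × 1026 kg m⁻³ = 5.540×10^16 kg = 5.54×10^4 Gt (and the same mass of ice, by conservation).

≈ 5.54×10^4 Gt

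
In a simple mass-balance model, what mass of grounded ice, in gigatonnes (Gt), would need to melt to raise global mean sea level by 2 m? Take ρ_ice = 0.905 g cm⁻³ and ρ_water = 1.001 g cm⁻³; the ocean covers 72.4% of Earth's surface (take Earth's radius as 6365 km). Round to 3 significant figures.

≈ 7.38×10^5 Gt

Required water volume = Δh × A = 2 m × 3.69×10^14 m² = 7.372×10^14 m³.
ρ_w = 1.001 g cm⁻³ = 1001 kg m⁻³, so the mass of water = 7.372×10^14 m³ × 1001 kg m⁻³ = 7.379×10^17 kg = 7.38×10^5 Gt (and the same mass of ice, by conservation).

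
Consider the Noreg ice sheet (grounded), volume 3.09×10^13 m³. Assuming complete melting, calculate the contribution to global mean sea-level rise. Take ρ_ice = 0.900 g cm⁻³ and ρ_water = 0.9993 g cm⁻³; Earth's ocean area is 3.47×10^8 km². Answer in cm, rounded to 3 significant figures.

Noreg: 3.09×10^13 m³ × (900/999.3) = 2.783×10^13 m³ of water.
Spread over 3.47×10^14 m² of ocean, Δh = 2.783×10^13 / 3.47×10^14 = 0.0802 m = 8.02 cm.

≈ 8.02 cm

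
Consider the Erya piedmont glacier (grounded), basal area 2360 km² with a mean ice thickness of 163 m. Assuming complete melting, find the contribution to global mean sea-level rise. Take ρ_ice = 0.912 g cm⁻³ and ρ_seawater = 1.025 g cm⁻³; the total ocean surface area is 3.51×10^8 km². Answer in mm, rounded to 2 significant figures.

Erya: ice volume = 2360 km² × 163 m = 384.7 km³; 384.7 × (912/1025) = 342.3 km³ of water.
Spread over 3.51×10^14 m² of ocean, Δh = 3.423×10^11 / 3.51×10^14 = 9.75×10^-4 m = 0.98 mm.

≈ 0.98 mm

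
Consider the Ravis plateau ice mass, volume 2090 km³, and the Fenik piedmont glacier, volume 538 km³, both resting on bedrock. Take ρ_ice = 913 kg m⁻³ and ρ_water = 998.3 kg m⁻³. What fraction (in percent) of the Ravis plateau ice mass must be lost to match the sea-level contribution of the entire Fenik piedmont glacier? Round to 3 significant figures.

≈ 25.7 %

Equal sea-level rise means equal mass of meltwater, i.e. equal mass of ice lost.
Ice mass of Fenik: 4.912×10^14 kg; ice mass of Ravis: 1.908×10^15 kg.
Fraction required = 4.912×10^14 / 1.908×10^15 = 0.257 → 25.7 %.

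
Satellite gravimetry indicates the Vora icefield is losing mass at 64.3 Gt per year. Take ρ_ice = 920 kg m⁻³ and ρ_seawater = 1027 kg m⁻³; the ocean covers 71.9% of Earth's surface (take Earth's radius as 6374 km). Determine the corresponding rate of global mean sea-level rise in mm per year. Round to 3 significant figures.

≈ 0.171 mm/yr

ρ_w = 1027 kg m⁻³. Annual water volume added = 64.3 Gt / ρ_w = 6.430×10^13 kg / 1027 kg m⁻³ = 6.261×10^10 m³.
Δh per year = 6.261×10^10 / 3.67×10^14 = 1.71×10^-4 m = 0.171 mm.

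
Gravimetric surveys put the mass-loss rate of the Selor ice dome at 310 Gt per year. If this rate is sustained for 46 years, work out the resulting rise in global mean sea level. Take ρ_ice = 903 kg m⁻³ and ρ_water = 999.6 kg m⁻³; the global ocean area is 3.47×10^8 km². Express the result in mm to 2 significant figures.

≈ 41 mm

Total mass lost = 310 Gt/yr × 46 yr = 1.426×10^4 Gt = 1.426×10^16 kg.
ρ_w = 999.6 kg m⁻³, so water volume = 1.426×10^16 / 999.6 = 1.427×10^13 m³.
Δh = 1.427×10^13 / 3.47×10^14 = 0.0411 m = 41 mm.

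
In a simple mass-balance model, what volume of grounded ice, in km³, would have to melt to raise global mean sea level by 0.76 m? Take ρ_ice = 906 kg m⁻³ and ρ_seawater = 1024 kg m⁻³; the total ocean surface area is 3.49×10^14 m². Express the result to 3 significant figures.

≈ 3.00×10^5 km³

Required water volume = Δh × A = 0.76 m × 3.49×10^14 m² = 2.652×10^14 m³ = 2.652×10^5 km³.
Ice volume = water volume × ρ_w/ρ_ice = 2.652×10^5 × 1024/906 = 3.00×10^5 km³.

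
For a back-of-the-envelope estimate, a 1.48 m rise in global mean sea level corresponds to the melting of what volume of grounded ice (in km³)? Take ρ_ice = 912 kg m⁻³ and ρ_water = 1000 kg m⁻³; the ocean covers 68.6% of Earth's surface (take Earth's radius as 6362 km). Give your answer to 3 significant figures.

Required water volume = Δh × A = 1.48 m × 3.49×10^14 m² = 5.164×10^14 m³ = 5.164×10^5 km³.
Ice volume = water volume × ρ_w/ρ_ice = 5.164×10^5 × 1000/912 = 5.66×10^5 km³.

≈ 5.66×10^5 km³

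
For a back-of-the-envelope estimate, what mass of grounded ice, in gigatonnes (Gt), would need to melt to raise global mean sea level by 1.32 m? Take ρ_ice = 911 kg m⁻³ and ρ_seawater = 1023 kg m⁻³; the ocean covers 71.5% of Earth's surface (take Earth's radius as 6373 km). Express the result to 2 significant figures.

≈ 4.9×10^5 Gt

Required water volume = Δh × A = 1.32 m × 3.65×10^14 m² = 4.817×10^14 m³.
ρ_w = 1023 kg m⁻³, so the mass of water = 4.817×10^14 m³ × 1023 kg m⁻³ = 4.928×10^17 kg = 4.9×10^5 Gt (and the same mass of ice, by conservation).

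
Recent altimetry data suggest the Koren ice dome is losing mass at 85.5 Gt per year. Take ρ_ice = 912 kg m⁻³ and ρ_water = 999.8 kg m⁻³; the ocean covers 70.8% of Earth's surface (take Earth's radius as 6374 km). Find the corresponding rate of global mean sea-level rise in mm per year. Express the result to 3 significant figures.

ρ_w = 999.8 kg m⁻³. Annual water volume added = 85.5 Gt / ρ_w = 8.550×10^13 kg / 999.8 kg m⁻³ = 8.552×10^10 m³.
Δh per year = 8.552×10^10 / 3.61×10^14 = 2.37×10^-4 m = 0.237 mm.

≈ 0.237 mm/yr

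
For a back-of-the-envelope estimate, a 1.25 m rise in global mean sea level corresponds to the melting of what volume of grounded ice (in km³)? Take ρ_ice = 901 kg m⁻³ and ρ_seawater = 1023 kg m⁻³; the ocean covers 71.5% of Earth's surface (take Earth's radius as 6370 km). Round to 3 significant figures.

≈ 5.17×10^5 km³

Required water volume = Δh × A = 1.25 m × 3.65×10^14 m² = 4.557×10^14 m³ = 4.557×10^5 km³.
Ice volume = water volume × ρ_w/ρ_ice = 4.557×10^5 × 1023/901 = 5.17×10^5 km³.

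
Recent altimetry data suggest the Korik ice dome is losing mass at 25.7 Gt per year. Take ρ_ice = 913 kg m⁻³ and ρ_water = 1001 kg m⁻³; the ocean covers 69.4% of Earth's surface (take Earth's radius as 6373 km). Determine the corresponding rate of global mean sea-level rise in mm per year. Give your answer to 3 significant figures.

ρ_w = 1001 kg m⁻³. Annual water volume added = 25.7 Gt / ρ_w = 2.570×10^13 kg / 1001 kg m⁻³ = 2.567×10^10 m³.
Δh per year = 2.567×10^10 / 3.54×10^14 = 7.25×10^-5 m = 0.0725 mm.

≈ 0.0725 mm/yr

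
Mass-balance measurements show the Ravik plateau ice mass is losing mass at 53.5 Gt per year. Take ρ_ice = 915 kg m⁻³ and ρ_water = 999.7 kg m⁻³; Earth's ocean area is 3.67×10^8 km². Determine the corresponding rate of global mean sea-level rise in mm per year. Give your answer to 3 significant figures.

ρ_w = 999.7 kg m⁻³. Annual water volume added = 53.5 Gt / ρ_w = 5.350×10^13 kg / 999.7 kg m⁻³ = 5.352×10^10 m³.
Δh per year = 5.352×10^10 / 3.67×10^14 = 1.46×10^-4 m = 0.146 mm.

≈ 0.146 mm/yr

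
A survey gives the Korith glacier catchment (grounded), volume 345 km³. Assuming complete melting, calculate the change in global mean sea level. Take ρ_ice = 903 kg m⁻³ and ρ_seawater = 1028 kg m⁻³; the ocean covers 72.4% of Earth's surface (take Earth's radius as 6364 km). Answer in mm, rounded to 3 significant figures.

≈ 0.822 mm

Korith: 345 km³ × (903/1028) = 303.0 km³ of water.
Spread over 3.68×10^14 m² of ocean, Δh = 3.030×10^11 / 3.68×10^14 = 8.22×10^-4 m = 0.822 mm.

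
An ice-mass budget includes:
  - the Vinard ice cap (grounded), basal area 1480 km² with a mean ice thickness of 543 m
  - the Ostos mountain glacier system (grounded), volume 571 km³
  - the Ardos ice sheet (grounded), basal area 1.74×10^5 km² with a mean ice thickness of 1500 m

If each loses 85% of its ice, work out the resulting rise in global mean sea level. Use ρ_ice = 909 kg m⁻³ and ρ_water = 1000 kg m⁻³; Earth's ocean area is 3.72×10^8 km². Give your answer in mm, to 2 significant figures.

≈ 540 mm

Vinard: ice volume = 1480 km² × 543 m = 803.6 km³; 0.85 × 803.6 × (909/1000) = 620.9 km³ of water.
Ostos: 0.85 × 571 km³ × (909/1000) = 441.2 km³ of water.
Ardos: ice volume = 1.74×10^5 km² × 1500 m = 2.610×10^5 km³; 0.85 × 2.610×10^5 × (909/1000) = 2.017×10^5 km³ of water.
Total added water ≈ 2.027×10^14 m³ over 3.72×10^14 m² → Δh = 0.545 m = 540 mm.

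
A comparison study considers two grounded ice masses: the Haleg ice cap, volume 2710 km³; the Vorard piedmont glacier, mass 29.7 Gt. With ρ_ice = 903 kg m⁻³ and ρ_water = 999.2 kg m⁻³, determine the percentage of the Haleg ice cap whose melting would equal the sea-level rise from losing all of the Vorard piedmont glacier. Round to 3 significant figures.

≈ 1.21 %

Equal sea-level rise means equal mass of meltwater, i.e. equal mass of ice lost.
Ice mass of Vorard: 2.970×10^13 kg; ice mass of Haleg: 2.447×10^15 kg.
Fraction required = 2.970×10^13 / 2.447×10^15 = 0.0121 → 1.21 %.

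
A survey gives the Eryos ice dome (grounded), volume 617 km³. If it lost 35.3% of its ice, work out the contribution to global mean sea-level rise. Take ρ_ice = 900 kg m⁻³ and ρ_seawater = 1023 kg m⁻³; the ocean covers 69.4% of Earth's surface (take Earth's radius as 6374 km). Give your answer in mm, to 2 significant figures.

Eryos: 0.353 × 617 km³ × (900/1023) = 191.6 km³ of water.
Spread over 3.54×10^14 m² of ocean, Δh = 1.916×10^11 / 3.54×10^14 = 5.41×10^-4 m = 0.54 mm.

≈ 0.54 mm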